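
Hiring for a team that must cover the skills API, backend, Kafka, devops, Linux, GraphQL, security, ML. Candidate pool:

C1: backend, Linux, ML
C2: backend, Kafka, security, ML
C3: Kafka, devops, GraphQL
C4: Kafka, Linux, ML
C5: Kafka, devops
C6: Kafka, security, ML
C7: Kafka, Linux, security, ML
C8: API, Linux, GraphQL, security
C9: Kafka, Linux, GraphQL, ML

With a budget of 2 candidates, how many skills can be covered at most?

7

Choosing C2, C8 covers {API, backend, Kafka, Linux, GraphQL, security, ML} — 7 skills.
No choice of 2 candidates does better; here devops is left uncovered.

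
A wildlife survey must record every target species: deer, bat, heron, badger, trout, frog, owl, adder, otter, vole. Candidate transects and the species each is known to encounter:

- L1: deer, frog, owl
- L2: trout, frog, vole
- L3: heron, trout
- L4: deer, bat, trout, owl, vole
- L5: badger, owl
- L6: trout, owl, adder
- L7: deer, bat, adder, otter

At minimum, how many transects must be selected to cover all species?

L2, L3, L5, L7 together cover {deer, bat, heron, badger, trout, frog, owl, adder, otter, vole} — every species.
No 3 of the 7 transects cover everything (all 35 triples fall short), so 4 is minimum.
Greedy (largest uncovered first) would take L4, L7, L1, L3, L5 — 5 transects — but 4 suffice.

4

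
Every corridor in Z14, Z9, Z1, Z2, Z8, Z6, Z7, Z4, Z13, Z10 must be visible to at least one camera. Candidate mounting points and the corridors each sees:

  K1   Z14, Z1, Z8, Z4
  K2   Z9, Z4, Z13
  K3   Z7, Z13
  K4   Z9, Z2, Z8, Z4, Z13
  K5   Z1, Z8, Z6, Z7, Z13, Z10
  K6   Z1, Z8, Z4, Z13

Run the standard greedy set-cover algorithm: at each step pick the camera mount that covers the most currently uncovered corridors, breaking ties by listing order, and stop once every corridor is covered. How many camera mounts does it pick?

Pick 1: K5 covers 6 new corridors (Z1, Z8, Z6, Z7, Z13, Z10).
Pick 2: K4 covers 3 new corridors (Z9, Z2, Z4).
Pick 3: K1 covers 1 new corridors (Z14).
Greedy uses 3 camera mounts.

3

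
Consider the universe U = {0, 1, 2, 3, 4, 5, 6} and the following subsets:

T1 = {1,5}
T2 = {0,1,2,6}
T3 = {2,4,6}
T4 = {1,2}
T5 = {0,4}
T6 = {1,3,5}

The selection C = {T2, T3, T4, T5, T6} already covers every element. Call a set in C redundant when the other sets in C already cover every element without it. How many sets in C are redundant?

Drop T2: the rest still cover every element — redundant.
Drop T3: the rest still cover every element — redundant.
Drop T4: the rest still cover every element — redundant.
Drop T5: the rest still cover every element — redundant.
Drop T6: 3, 5 uncovered — not redundant.
4 redundant: T2, T3, T4, T5.

4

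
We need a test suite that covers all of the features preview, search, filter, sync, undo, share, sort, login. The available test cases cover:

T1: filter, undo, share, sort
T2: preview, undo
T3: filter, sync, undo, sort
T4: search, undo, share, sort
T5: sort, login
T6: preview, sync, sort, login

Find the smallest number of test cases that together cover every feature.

T1, T4, T6 together cover {preview, search, filter, sync, undo, share, sort, login} — every feature.
No 2 of the 6 test cases cover everything (all 15 pairs fall short), so 3 is minimum.

3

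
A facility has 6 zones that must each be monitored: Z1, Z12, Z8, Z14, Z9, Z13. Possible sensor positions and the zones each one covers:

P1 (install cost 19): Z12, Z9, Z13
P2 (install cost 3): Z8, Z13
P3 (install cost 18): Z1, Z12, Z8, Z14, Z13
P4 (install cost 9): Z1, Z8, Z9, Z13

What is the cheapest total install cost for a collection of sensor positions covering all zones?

P3, P4 cover every zone at install cost 18 + 9 = 27.
Any cover uses at least 2 sensor positions; among all covering selections none totals below 27.
Greedy by coverage-per-install cost would pick P2, P4, P3 for 30 — worse than the optimum 27.

27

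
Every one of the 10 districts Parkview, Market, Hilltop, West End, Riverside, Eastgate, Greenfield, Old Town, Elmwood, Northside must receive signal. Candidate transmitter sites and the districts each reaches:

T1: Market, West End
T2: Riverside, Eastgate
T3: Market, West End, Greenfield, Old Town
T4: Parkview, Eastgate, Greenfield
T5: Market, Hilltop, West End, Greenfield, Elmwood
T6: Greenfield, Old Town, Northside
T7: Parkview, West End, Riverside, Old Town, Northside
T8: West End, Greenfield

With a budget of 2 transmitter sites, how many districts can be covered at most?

Choosing T5, T7 covers {Parkview, Market, Hilltop, West End, Riverside, Greenfield, Old Town, Elmwood, Northside} — 9 districts.
No choice of 2 transmitter sites does better; here Eastgate is left uncovered.

9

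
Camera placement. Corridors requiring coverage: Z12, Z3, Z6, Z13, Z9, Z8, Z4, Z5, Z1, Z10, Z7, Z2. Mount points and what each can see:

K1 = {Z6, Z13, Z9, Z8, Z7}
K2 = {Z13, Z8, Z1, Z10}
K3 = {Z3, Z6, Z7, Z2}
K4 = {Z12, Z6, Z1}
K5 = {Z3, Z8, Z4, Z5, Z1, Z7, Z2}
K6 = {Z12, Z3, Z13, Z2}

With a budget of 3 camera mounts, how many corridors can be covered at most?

11

Choosing K1, K2, K5 covers {Z3, Z6, Z13, Z9, Z8, Z4, Z5, Z1, Z10, Z7, Z2} — 11 corridors.
No choice of 3 camera mounts does better; here Z12 is left uncovered.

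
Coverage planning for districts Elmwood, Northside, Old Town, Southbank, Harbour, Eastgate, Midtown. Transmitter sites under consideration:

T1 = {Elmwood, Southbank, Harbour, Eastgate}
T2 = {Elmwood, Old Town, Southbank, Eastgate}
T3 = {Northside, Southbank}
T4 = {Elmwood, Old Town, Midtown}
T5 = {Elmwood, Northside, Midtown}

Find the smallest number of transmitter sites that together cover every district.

3

T1, T2, T5 together cover {Elmwood, Northside, Old Town, Southbank, Harbour, Eastgate, Midtown} — every district.
No 2 of the 5 transmitter sites cover everything (all 10 pairs fall short), so 3 is minimum.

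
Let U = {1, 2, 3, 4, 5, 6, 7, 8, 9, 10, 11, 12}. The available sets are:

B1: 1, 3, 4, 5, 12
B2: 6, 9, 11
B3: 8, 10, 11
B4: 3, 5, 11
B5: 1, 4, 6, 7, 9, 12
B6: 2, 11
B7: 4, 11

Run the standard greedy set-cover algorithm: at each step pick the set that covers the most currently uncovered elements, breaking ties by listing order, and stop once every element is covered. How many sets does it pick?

Pick 1: B5 covers 6 new elements (1, 4, 6, 7, 9, 12).
Pick 2: B3 covers 3 new elements (8, 10, 11).
Pick 3: B1 covers 2 new elements (3, 5).
Pick 4: B6 covers 1 new elements (2).
Greedy uses 4 sets.

4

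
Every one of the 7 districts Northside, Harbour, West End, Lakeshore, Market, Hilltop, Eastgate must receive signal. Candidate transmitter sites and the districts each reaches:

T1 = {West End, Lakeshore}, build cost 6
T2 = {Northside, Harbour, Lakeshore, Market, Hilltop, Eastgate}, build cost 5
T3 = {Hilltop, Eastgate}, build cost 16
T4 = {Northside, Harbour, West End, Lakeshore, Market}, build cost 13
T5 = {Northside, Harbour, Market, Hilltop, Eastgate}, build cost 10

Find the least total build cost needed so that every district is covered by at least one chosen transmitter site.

T1, T2 cover every district at build cost 6 + 5 = 11.
Any cover uses at least 2 transmitter sites; among all covering selections none totals below 11.

11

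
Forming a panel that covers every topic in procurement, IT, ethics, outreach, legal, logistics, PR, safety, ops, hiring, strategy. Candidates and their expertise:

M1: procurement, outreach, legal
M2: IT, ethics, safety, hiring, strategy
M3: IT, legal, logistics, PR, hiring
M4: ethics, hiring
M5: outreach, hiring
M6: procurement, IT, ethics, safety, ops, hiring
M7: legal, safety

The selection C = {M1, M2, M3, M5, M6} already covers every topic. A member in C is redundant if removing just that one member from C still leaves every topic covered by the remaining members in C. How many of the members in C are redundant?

Drop M1: the rest still cover every topic — redundant.
Drop M2: strategy uncovered — not redundant.
Drop M3: logistics, PR uncovered — not redundant.
Drop M5: the rest still cover every topic — redundant.
Drop M6: ops uncovered — not redundant.
2 redundant: M1, M5.

2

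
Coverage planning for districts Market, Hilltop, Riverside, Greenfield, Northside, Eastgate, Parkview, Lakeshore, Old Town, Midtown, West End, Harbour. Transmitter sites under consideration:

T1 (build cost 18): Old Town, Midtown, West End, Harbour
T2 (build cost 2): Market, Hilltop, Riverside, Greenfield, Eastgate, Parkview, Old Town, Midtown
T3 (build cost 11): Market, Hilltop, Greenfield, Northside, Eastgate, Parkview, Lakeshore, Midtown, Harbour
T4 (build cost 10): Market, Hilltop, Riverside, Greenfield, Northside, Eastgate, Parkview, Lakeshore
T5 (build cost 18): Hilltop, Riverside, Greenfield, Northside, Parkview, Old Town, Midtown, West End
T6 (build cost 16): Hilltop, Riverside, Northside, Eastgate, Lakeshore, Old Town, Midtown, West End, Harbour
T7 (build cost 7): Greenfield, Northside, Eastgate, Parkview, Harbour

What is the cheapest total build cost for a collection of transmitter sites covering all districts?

T2, T6 cover every district at build cost 2 + 16 = 18.
Any cover uses at least 2 transmitter sites; among all covering selections none totals below 18.
Greedy by coverage-per-build cost would pick T2, T7, T6 for 25 — worse than the optimum 18.

18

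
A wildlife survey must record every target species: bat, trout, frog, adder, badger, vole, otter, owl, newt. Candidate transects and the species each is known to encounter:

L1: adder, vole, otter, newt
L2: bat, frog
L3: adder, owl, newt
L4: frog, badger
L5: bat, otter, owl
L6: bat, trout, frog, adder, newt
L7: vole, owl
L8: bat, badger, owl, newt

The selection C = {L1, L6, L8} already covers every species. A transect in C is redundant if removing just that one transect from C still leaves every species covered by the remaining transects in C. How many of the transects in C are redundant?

Drop L1: vole, otter uncovered — not redundant.
Drop L6: trout, frog uncovered — not redundant.
Drop L8: badger, owl uncovered — not redundant.
None of the transects in C is redundant.

0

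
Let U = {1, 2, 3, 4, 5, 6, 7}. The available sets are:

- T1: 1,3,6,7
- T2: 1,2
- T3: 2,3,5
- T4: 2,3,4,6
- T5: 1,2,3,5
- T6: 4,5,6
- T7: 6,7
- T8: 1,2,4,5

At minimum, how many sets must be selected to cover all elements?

T1, T8 together cover {1, 2, 3, 4, 5, 6, 7} — every element.
No single set contains all 7 elements, so 2 is optimal.

2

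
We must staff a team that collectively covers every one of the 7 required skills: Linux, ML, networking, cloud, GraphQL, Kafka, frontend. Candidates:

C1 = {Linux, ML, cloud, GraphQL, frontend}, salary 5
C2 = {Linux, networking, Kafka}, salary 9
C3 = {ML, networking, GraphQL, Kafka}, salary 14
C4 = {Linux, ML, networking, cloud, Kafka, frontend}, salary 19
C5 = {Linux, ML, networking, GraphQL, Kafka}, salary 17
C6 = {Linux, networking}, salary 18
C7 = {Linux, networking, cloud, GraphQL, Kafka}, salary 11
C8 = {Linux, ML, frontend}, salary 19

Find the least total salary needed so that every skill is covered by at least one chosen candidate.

C1, C2 cover every skill at salary 5 + 9 = 14.
Any cover uses at least 2 candidates; among all covering selections none totals below 14.

14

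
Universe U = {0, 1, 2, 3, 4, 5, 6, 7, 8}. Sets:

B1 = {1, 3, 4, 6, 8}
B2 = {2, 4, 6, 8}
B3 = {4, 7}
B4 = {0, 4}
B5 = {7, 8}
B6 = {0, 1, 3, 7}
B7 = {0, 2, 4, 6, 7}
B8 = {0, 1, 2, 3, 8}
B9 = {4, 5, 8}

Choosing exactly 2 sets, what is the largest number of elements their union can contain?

8

Choosing B1, B7 covers {0, 1, 2, 3, 4, 6, 7, 8} — 8 elements.
No choice of 2 sets does better; here 5 is left uncovered.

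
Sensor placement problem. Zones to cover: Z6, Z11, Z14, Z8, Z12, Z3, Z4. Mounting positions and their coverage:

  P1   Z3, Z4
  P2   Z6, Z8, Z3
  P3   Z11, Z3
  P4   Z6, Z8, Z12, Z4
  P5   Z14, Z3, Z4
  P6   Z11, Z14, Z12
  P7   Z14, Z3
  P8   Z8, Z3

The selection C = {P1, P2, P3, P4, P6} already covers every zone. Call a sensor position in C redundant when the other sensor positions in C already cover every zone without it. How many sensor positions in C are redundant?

Drop P1: the rest still cover every zone — redundant.
Drop P2: the rest still cover every zone — redundant.
Drop P3: the rest still cover every zone — redundant.
Drop P4: the rest still cover every zone — redundant.
Drop P6: Z14 uncovered — not redundant.
4 redundant: P1, P2, P3, P4.

4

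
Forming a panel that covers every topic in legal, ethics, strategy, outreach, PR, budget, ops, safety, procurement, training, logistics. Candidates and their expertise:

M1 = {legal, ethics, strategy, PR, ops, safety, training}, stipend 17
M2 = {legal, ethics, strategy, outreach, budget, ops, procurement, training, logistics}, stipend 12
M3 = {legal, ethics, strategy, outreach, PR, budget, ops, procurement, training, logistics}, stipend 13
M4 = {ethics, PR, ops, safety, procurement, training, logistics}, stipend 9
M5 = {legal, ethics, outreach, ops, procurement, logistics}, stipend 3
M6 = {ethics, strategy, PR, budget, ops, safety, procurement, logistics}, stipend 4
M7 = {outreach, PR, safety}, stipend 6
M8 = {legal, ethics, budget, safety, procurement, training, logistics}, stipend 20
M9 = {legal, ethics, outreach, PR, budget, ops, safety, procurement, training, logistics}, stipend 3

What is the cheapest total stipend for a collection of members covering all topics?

7

M6, M9 cover every topic at stipend 4 + 3 = 7.
Any cover uses at least 2 members; among all covering selections none totals below 7.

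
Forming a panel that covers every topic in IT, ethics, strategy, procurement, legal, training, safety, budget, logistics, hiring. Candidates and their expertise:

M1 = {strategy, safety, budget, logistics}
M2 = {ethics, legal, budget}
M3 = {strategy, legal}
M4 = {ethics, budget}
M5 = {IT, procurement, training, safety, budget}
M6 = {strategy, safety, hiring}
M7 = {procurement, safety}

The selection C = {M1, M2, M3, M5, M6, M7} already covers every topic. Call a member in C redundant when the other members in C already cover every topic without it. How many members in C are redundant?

Drop M1: logistics uncovered — not redundant.
Drop M2: ethics uncovered — not redundant.
Drop M3: the rest still cover every topic — redundant.
Drop M5: IT, training uncovered — not redundant.
Drop M6: hiring uncovered — not redundant.
Drop M7: the rest still cover every topic — redundant.
2 redundant: M3, M7.

2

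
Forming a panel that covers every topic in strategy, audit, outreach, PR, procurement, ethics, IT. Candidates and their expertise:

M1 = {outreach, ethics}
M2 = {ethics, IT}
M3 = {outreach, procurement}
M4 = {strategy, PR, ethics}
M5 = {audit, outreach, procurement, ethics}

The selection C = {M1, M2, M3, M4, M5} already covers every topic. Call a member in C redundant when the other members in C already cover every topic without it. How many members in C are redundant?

2

Drop M1: the rest still cover every topic — redundant.
Drop M2: IT uncovered — not redundant.
Drop M3: the rest still cover every topic — redundant.
Drop M4: strategy, PR uncovered — not redundant.
Drop M5: audit uncovered — not redundant.
2 redundant: M1, M3.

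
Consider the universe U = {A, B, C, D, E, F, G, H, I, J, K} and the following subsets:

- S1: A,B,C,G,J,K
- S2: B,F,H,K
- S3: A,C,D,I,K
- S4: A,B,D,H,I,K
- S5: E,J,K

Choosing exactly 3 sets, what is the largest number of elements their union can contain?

10

Choosing S1, S2, S3 covers {A, B, C, D, F, G, H, I, J, K} — 10 elements.
No choice of 3 sets does better; here E is left uncovered.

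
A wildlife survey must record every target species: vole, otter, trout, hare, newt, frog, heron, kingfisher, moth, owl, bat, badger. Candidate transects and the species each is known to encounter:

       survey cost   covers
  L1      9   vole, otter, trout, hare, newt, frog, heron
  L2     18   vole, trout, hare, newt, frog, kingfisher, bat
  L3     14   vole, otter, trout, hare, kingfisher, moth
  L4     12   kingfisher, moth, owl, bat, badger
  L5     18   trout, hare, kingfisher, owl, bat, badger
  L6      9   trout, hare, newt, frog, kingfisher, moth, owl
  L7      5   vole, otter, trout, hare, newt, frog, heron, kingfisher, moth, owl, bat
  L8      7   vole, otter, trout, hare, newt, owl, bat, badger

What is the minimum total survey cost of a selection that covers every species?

12

L7, L8 cover every species at survey cost 5 + 7 = 12.
Any cover uses at least 2 transects; among all covering selections none totals below 12.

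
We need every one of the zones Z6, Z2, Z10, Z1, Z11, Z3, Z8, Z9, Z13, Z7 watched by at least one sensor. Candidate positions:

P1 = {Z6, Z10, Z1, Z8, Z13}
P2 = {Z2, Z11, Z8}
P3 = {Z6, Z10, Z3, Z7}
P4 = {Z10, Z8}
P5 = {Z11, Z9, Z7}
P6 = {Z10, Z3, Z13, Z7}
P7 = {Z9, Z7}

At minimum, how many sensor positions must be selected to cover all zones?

P1, P2, P3, P5 together cover {Z6, Z2, Z10, Z1, Z11, Z3, Z8, Z9, Z13, Z7} — every zone.
No 3 of the 7 sensor positions cover everything (all 35 triples fall short), so 4 is minimum.

4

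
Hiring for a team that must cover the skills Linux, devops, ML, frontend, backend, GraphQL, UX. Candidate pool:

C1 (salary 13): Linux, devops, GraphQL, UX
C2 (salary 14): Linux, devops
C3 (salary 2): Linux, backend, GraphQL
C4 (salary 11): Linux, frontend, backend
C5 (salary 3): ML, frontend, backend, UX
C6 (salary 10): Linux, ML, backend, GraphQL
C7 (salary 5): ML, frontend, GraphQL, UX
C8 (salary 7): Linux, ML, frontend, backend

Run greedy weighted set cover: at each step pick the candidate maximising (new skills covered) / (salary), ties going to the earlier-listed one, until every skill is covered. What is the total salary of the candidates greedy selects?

Pick 1: C3 adds 3 new (Linux, backend, GraphQL) at salary 2 (ratio 3/2).
Pick 2: C5 adds 3 new (ML, frontend, UX) at salary 3 (ratio 3/3).
Pick 3: C1 adds 1 new (devops) at salary 13 (ratio 1/13).
Greedy total salary: 2 + 3 + 13 = 18. (The true optimum is 16, so greedy overshoots here.)

18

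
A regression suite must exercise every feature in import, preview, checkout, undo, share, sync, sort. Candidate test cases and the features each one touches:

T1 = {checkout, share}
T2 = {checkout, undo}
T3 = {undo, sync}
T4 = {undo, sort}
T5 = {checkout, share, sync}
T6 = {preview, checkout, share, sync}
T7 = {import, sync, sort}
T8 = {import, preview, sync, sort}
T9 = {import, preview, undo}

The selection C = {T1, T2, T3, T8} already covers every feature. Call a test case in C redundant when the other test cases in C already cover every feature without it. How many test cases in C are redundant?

Drop T1: share uncovered — not redundant.
Drop T2: the rest still cover every feature — redundant.
Drop T3: the rest still cover every feature — redundant.
Drop T8: import, preview, sort uncovered — not redundant.
2 redundant: T2, T3.

2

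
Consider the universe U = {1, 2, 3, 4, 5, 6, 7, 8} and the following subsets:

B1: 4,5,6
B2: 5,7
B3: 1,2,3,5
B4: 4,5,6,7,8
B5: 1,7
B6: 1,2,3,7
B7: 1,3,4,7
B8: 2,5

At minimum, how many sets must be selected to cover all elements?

2

B3, B4 together cover {1, 2, 3, 4, 5, 6, 7, 8} — every element.
No single set contains all 8 elements, so 2 is optimal.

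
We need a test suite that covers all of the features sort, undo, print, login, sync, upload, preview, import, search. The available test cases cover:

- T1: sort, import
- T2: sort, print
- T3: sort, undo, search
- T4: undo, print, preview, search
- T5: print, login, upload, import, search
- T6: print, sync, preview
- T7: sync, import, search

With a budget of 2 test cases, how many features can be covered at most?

Choosing T3, T5 covers {sort, undo, print, login, upload, import, search} — 7 features.
No choice of 2 test cases does better; here sync, preview are left uncovered.

7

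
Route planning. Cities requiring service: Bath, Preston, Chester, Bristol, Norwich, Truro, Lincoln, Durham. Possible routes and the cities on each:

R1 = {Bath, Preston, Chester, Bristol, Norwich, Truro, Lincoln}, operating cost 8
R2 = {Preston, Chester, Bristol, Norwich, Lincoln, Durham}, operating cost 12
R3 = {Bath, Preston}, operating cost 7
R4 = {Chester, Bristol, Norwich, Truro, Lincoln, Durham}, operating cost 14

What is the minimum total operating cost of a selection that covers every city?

R1, R2 cover every city at operating cost 8 + 12 = 20.
Any cover uses at least 2 routes; among all covering selections none totals below 20.

20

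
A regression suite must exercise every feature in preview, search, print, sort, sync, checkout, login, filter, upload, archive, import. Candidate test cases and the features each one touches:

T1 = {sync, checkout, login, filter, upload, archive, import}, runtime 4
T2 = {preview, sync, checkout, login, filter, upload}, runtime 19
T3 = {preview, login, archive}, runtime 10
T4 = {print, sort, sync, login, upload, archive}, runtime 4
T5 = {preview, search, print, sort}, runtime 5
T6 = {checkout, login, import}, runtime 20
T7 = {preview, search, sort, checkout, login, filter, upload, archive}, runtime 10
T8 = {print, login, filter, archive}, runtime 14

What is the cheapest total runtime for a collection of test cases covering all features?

T1, T5 cover every feature at runtime 4 + 5 = 9.
Any cover uses at least 2 test cases; among all covering selections none totals below 9.

9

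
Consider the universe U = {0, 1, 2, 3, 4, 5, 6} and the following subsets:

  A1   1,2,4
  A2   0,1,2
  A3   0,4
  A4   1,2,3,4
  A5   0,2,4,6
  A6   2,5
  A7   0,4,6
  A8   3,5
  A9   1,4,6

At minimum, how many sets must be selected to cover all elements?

3

A1, A5, A8 together cover {0, 1, 2, 3, 4, 5, 6} — every element.
No 2 of the 9 sets cover everything (all 36 pairs fall short), so 3 is minimum.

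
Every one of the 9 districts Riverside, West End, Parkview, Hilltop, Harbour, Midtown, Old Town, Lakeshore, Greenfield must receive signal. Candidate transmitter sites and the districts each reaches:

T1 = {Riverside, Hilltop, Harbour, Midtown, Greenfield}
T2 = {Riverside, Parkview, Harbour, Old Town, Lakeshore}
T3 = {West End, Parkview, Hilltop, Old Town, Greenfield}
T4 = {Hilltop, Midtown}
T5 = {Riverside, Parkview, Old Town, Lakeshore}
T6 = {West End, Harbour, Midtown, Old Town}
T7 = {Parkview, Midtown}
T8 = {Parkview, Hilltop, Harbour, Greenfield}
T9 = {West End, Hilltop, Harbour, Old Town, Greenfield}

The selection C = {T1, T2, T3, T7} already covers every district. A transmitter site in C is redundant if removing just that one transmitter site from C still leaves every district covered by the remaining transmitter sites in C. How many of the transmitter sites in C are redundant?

Drop T1: the rest still cover every district — redundant.
Drop T2: Lakeshore uncovered — not redundant.
Drop T3: West End uncovered — not redundant.
Drop T7: the rest still cover every district — redundant.
2 redundant: T1, T7.

2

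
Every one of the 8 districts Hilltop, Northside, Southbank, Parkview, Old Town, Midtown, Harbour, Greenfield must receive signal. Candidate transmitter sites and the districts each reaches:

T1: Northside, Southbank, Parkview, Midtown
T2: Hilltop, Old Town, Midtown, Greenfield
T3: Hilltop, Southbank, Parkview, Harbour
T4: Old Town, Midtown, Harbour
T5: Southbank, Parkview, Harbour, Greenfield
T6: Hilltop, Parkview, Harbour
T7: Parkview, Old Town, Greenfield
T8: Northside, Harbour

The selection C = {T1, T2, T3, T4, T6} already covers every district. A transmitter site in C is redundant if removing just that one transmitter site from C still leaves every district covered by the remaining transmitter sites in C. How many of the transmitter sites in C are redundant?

3

Drop T1: Northside uncovered — not redundant.
Drop T2: Greenfield uncovered — not redundant.
Drop T3: the rest still cover every district — redundant.
Drop T4: the rest still cover every district — redundant.
Drop T6: the rest still cover every district — redundant.
3 redundant: T3, T4, T6.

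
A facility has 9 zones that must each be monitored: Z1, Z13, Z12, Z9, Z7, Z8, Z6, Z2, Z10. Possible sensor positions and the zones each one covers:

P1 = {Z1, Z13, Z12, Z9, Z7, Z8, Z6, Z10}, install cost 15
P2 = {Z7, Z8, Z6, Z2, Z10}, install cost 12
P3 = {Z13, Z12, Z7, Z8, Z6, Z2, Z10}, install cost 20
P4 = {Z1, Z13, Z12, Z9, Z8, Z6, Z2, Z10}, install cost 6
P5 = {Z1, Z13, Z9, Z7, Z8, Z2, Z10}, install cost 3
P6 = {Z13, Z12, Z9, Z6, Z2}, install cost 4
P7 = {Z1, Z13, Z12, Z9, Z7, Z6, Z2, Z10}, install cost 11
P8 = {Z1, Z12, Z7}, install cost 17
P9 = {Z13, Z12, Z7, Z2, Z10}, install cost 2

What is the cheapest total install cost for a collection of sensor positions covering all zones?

7

P5, P6 cover every zone at install cost 3 + 4 = 7.
Any cover uses at least 2 sensor positions; among all covering selections none totals below 7.
Greedy by coverage-per-install cost would pick P9, P5, P6 for 9 — worse than the optimum 7.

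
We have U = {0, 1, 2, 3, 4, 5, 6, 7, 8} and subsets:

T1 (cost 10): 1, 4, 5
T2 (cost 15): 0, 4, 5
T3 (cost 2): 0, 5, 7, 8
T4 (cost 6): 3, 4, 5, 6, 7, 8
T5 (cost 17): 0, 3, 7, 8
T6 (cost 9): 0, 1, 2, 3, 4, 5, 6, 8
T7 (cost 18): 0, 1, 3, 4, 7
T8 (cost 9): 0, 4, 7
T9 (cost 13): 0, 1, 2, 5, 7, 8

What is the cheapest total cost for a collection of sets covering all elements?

11

T3, T6 cover every element at cost 2 + 9 = 11.
Any cover uses at least 2 sets; among all covering selections none totals below 11.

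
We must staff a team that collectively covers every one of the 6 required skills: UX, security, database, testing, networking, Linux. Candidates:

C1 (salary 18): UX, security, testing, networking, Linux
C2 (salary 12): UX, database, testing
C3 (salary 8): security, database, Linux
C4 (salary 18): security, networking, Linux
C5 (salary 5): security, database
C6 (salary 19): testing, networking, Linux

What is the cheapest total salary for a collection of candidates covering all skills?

23

C1, C5 cover every skill at salary 18 + 5 = 23.
Any cover uses at least 2 candidates; among all covering selections none totals below 23.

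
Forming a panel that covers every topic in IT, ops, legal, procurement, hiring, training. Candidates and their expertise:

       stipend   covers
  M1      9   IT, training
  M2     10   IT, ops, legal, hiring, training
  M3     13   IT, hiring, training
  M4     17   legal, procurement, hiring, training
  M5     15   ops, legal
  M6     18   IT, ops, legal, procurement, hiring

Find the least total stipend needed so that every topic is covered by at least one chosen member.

27

M1, M6 cover every topic at stipend 9 + 18 = 27.
Any cover uses at least 2 members; among all covering selections none totals below 27.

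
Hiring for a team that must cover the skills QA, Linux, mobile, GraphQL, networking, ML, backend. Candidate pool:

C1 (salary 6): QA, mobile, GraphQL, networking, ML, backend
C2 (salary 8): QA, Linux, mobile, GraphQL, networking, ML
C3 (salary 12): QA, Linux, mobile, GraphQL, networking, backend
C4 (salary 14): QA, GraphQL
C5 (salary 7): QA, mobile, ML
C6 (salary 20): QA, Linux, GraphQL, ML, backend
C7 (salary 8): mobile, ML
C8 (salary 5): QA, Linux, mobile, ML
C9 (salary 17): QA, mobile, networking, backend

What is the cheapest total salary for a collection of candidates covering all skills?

C1, C8 cover every skill at salary 6 + 5 = 11.
Any cover uses at least 2 candidates; among all covering selections none totals below 11.

11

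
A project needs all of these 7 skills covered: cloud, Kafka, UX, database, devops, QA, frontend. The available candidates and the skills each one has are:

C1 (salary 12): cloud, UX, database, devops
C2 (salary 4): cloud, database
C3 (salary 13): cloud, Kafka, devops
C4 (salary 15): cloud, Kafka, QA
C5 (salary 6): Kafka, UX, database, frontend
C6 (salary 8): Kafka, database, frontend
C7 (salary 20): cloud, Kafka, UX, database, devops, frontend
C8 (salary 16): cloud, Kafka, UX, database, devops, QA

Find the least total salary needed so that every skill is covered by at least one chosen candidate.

22

C5, C8 cover every skill at salary 6 + 16 = 22.
Any cover uses at least 2 candidates; among all covering selections none totals below 22.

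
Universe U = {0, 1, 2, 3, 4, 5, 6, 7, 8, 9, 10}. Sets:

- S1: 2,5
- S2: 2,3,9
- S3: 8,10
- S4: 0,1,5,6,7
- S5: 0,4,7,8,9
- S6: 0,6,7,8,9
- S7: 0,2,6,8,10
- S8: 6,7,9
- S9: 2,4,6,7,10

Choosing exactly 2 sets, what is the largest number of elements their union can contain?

Choosing S2, S4 covers {0, 1, 2, 3, 5, 6, 7, 9} — 8 elements.
No choice of 2 sets does better; here 4, 8, 10 are left uncovered.

8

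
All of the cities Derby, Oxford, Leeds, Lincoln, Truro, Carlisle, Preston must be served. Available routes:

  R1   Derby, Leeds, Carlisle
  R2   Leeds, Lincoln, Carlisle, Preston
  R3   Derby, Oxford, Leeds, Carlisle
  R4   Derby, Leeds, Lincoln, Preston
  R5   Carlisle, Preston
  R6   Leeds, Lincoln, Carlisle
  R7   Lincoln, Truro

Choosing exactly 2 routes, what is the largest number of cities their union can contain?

6

Choosing R2, R3 covers {Derby, Oxford, Leeds, Lincoln, Carlisle, Preston} — 6 cities.
No choice of 2 routes does better; here Truro is left uncovered.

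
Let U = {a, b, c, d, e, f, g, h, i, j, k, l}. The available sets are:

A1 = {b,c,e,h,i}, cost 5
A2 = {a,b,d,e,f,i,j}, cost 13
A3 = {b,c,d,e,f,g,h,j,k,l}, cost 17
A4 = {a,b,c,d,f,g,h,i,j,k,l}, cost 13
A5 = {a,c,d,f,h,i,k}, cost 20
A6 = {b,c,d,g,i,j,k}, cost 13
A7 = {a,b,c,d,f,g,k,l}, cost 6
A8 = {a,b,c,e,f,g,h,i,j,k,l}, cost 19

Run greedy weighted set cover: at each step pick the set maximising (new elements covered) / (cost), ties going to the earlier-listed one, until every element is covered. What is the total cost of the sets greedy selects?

24

Pick 1: A7 adds 8 new (a, b, c, d, f, g, k, l) at cost 6 (ratio 8/6).
Pick 2: A1 adds 3 new (e, h, i) at cost 5 (ratio 3/5).
Pick 3: A2 adds 1 new (j) at cost 13 (ratio 1/13).
Greedy total cost: 6 + 5 + 13 = 24. (The true optimum is 18, so greedy overshoots here.)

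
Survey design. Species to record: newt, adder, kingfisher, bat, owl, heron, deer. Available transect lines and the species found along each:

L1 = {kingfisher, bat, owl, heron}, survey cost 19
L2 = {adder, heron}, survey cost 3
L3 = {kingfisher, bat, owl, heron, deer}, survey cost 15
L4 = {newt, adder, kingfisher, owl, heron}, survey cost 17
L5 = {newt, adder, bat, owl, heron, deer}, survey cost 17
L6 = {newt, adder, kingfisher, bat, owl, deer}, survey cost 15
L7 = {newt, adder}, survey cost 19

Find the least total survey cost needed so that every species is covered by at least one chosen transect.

L2, L6 cover every species at survey cost 3 + 15 = 18.
Any cover uses at least 2 transects; among all covering selections none totals below 18.

18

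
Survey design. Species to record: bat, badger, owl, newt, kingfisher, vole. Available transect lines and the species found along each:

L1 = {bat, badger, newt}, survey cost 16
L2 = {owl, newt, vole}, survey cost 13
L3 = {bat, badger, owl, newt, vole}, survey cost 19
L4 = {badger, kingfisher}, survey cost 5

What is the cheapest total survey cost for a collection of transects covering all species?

L3, L4 cover every species at survey cost 19 + 5 = 24.
Any cover uses at least 2 transects; among all covering selections none totals below 24.
Greedy by coverage-per-survey cost would pick L4, L2, L1 for 34 — worse than the optimum 24.

24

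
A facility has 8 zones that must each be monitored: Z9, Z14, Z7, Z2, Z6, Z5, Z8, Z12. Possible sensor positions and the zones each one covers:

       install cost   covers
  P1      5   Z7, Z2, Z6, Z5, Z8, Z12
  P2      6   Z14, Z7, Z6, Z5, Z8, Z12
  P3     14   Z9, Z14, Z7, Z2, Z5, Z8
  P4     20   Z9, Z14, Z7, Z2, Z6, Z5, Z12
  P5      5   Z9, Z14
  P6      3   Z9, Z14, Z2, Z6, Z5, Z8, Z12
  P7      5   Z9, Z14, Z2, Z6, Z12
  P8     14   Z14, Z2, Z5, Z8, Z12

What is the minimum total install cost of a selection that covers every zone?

P1, P6 cover every zone at install cost 5 + 3 = 8.
Any cover uses at least 2 sensor positions; among all covering selections none totals below 8.

8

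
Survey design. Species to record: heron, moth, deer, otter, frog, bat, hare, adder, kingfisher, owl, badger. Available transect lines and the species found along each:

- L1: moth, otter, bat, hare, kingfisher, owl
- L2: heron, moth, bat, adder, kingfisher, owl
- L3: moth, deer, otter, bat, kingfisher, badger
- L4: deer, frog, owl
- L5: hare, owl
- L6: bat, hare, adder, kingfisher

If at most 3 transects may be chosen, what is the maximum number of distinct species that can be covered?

Choosing L1, L2, L3 covers {heron, moth, deer, otter, bat, hare, adder, kingfisher, owl, badger} — 10 species.
No choice of 3 transects does better; here frog is left uncovered.

10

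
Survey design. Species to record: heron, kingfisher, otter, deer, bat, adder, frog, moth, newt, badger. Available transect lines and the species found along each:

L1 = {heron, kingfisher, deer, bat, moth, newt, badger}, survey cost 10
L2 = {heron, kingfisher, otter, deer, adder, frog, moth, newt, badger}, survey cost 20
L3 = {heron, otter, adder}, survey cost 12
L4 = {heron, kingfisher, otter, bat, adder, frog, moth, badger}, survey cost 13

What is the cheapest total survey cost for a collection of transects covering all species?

23

L1, L4 cover every species at survey cost 10 + 13 = 23.
Any cover uses at least 2 transects; among all covering selections none totals below 23.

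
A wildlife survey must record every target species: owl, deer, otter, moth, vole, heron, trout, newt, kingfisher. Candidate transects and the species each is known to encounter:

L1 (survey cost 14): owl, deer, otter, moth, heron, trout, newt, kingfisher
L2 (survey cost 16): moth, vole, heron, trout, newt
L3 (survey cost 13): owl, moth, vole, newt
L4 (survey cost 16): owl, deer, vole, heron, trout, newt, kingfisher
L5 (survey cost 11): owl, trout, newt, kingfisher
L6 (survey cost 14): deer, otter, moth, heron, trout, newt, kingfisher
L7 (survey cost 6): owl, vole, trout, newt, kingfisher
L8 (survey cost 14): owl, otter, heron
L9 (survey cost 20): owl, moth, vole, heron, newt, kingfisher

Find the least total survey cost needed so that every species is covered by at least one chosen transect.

20

L1, L7 cover every species at survey cost 14 + 6 = 20.
Any cover uses at least 2 transects; among all covering selections none totals below 20.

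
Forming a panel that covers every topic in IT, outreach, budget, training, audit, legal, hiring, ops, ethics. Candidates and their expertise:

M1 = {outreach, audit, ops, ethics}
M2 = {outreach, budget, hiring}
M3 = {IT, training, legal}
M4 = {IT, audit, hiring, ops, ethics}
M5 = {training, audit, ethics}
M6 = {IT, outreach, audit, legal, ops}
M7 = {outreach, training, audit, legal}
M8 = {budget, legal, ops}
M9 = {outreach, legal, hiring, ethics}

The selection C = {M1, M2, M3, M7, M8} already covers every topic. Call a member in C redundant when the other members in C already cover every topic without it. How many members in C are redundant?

2

Drop M1: ethics uncovered — not redundant.
Drop M2: hiring uncovered — not redundant.
Drop M3: IT uncovered — not redundant.
Drop M7: the rest still cover every topic — redundant.
Drop M8: the rest still cover every topic — redundant.
2 redundant: M7, M8.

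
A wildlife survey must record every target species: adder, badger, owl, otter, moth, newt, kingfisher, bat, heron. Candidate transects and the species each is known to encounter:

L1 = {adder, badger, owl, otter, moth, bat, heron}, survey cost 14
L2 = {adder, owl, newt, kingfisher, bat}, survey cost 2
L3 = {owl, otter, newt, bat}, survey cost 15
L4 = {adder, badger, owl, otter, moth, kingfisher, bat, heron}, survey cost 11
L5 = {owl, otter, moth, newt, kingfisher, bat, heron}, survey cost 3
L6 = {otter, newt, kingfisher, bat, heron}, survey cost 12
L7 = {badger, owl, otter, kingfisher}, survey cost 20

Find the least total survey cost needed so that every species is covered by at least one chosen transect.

13

L2, L4 cover every species at survey cost 2 + 11 = 13.
Any cover uses at least 2 transects; among all covering selections none totals below 13.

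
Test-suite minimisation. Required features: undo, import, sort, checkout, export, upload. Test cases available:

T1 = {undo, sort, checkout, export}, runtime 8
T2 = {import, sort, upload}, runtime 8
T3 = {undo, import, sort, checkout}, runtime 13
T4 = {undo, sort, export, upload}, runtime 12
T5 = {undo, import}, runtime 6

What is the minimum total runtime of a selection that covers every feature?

16

T1, T2 cover every feature at runtime 8 + 8 = 16.
Any cover uses at least 2 test cases; among all covering selections none totals below 16.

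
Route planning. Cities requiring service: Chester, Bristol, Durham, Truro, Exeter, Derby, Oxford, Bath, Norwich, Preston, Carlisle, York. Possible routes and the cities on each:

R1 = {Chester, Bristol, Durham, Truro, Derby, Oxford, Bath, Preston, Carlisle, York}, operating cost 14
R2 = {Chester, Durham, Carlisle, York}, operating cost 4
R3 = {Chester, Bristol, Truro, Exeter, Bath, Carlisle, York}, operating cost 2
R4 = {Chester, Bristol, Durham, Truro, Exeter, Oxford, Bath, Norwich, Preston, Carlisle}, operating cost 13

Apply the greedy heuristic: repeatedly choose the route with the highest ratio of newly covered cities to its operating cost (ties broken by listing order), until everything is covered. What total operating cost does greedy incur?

Pick 1: R3 adds 7 new (Chester, Bristol, Truro, Exeter, Bath, Carlisle, York) at operating cost 2 (ratio 7/2).
Pick 2: R4 adds 4 new (Durham, Oxford, Norwich, Preston) at operating cost 13 (ratio 4/13).
Pick 3: R1 adds 1 new (Derby) at operating cost 14 (ratio 1/14).
Greedy total operating cost: 2 + 13 + 14 = 29. (The true optimum is 27, so greedy overshoots here.)

29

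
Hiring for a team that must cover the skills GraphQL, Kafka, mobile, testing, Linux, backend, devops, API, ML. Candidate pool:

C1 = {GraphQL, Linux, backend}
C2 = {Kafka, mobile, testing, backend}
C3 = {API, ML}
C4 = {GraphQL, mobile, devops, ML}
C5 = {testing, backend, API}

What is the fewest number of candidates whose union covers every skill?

4

C1, C2, C3, C4 together cover {GraphQL, Kafka, mobile, testing, Linux, backend, devops, API, ML} — every skill.
No 3 of the 5 candidates cover everything (all 10 triples fall short), so 4 is minimum.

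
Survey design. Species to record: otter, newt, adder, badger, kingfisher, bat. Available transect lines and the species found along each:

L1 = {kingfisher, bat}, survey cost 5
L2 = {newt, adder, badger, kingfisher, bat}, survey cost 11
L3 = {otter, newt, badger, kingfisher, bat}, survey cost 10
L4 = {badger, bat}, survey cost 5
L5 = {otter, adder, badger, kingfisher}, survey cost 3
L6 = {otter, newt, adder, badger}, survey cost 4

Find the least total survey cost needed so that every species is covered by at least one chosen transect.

9

L1, L6 cover every species at survey cost 5 + 4 = 9.
Any cover uses at least 2 transects; among all covering selections none totals below 9.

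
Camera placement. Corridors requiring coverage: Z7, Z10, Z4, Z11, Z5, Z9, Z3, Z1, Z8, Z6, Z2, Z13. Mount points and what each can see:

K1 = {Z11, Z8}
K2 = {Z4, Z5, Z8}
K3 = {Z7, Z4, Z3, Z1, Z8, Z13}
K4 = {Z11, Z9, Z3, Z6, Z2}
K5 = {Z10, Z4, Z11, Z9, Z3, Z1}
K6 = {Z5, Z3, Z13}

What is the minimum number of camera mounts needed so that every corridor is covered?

4

K2, K3, K4, K5 together cover {Z7, Z10, Z4, Z11, Z5, Z9, Z3, Z1, Z8, Z6, Z2, Z13} — every corridor.
No 3 of the 6 camera mounts cover everything (all 20 triples fall short), so 4 is minimum.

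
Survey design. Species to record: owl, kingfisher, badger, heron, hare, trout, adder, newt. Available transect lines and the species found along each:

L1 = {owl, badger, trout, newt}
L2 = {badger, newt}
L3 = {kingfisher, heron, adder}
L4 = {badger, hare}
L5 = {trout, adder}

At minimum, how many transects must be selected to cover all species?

L1, L3, L4 together cover {owl, kingfisher, badger, heron, hare, trout, adder, newt} — every species.
No 2 of the 5 transects cover everything (all 10 pairs fall short), so 3 is minimum.

3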